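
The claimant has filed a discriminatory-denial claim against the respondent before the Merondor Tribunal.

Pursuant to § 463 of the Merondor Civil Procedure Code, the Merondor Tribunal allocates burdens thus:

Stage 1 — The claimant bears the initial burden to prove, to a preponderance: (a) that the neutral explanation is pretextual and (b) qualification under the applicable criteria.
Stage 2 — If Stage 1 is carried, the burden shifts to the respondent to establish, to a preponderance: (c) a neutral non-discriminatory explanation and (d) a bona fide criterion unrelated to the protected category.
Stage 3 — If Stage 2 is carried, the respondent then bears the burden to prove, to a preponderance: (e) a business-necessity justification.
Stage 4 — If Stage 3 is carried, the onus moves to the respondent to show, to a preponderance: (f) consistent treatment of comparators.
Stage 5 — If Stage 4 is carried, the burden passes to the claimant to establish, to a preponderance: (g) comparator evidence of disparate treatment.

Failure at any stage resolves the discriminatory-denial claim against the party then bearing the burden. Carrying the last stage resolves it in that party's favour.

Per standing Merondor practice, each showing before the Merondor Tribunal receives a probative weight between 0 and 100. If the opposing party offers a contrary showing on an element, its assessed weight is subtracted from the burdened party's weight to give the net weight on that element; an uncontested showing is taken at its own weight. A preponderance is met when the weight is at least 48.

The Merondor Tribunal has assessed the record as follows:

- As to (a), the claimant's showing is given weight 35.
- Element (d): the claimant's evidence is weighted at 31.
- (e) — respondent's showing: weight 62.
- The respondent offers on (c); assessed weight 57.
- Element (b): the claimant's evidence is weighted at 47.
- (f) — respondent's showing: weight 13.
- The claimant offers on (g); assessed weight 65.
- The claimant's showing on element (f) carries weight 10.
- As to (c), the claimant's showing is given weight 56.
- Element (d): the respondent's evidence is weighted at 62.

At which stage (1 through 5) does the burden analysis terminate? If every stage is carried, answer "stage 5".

At Stage 1 the claimant must meet a preponderance (weight is at least 48): on (a) the weight is 35, < 48, so (a) does not meet the standard; on (b) the weight is 47, < 48, so (b) does not meet the standard.
  Stage 1 not carried; the claimant fails its burden.
The analysis ends at Stage 1; the respondent prevails.

stage 1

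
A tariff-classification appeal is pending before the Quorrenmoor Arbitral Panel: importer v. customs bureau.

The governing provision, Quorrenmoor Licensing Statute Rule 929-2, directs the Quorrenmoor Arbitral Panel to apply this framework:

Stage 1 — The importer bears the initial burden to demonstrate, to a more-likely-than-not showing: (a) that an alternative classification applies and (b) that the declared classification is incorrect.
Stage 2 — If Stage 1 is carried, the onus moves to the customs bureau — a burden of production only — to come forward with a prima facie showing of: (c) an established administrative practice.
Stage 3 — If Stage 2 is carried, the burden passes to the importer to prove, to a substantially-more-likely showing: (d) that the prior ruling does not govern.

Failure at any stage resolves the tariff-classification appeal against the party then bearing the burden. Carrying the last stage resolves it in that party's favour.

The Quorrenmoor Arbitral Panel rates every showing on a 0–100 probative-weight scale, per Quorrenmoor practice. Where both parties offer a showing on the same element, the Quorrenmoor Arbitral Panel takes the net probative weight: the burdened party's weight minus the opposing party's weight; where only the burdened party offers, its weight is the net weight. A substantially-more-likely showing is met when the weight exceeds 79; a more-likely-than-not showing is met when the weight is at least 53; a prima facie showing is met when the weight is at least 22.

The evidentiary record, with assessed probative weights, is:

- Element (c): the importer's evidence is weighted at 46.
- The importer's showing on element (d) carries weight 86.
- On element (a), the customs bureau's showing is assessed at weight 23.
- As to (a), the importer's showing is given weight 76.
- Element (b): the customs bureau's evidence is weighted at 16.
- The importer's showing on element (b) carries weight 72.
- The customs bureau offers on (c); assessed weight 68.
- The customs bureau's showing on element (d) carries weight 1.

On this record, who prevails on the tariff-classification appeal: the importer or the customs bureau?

importer

At Stage 1 the importer must meet a more-likely-than-not showing (weight is at least 53): on (a) the weight is 76 less the opposing 23 gives net 53, which does reach 53, so (a) meets the standard; on (b) the weight is 72 less the opposing 16 gives net 56, which does reach 53, so (b) meets the standard.
  The importer carries Stage 1; the customs bureau now bears the burden.
At Stage 2 the customs bureau must meet a prima facie showing (weight is at least 22): on (c) the weight is 68 less the opposing 46 gives net 22, which does reach 22, so (c) meets the standard.
  All elements met. The burden passes to the importer.
At Stage 3 the importer must meet a substantially-more-likely showing (weight exceeds 79): on (d) the weight is 86 less the opposing 1 gives net 85, which does exceed 79, so (d) meets the standard.
  All elements met at the final stage.
With every stage satisfied, the importer prevails.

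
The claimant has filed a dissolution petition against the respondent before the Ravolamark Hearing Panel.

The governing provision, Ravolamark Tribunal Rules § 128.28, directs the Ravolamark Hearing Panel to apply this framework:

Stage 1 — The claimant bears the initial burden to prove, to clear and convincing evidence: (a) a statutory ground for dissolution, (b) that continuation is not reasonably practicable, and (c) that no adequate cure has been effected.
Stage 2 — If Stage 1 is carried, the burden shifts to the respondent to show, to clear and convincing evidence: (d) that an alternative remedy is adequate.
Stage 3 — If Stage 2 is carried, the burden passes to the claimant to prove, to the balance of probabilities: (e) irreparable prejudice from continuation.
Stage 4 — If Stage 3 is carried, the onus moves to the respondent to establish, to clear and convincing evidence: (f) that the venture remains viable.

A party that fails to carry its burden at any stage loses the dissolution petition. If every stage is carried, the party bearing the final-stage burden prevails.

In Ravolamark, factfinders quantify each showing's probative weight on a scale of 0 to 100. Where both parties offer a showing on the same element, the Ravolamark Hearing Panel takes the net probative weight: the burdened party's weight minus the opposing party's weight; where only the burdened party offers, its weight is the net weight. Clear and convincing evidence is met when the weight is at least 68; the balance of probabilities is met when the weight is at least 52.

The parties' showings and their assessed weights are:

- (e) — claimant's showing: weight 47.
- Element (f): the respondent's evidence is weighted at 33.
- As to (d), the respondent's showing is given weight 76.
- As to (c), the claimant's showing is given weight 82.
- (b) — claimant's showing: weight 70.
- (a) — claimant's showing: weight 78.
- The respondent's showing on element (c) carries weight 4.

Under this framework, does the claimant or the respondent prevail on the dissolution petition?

respondent

Stage 1 — burden on claimant; standard: clear and convincing evidence (weight is at least 68).
    (a): 78 ≥ 68 [met]
    (b): 70 ≥ 68 [met]
    (c): 82 − 4 = 78 ≥ 68 [met]
  Stage 1 carried; the burden shifts to the respondent.
Stage 2 — burden on respondent; standard: clear and convincing evidence (weight is at least 68).
    (d): 76 ≥ 68 [met]
  The respondent carries Stage 2; the claimant now bears the burden.
Stage 3 — burden on claimant; standard: the balance of probabilities (weight is at least 52).
    (e): 47 < 52 [not met]
  The claimant does not carry Stage 3.
So the respondent prevails.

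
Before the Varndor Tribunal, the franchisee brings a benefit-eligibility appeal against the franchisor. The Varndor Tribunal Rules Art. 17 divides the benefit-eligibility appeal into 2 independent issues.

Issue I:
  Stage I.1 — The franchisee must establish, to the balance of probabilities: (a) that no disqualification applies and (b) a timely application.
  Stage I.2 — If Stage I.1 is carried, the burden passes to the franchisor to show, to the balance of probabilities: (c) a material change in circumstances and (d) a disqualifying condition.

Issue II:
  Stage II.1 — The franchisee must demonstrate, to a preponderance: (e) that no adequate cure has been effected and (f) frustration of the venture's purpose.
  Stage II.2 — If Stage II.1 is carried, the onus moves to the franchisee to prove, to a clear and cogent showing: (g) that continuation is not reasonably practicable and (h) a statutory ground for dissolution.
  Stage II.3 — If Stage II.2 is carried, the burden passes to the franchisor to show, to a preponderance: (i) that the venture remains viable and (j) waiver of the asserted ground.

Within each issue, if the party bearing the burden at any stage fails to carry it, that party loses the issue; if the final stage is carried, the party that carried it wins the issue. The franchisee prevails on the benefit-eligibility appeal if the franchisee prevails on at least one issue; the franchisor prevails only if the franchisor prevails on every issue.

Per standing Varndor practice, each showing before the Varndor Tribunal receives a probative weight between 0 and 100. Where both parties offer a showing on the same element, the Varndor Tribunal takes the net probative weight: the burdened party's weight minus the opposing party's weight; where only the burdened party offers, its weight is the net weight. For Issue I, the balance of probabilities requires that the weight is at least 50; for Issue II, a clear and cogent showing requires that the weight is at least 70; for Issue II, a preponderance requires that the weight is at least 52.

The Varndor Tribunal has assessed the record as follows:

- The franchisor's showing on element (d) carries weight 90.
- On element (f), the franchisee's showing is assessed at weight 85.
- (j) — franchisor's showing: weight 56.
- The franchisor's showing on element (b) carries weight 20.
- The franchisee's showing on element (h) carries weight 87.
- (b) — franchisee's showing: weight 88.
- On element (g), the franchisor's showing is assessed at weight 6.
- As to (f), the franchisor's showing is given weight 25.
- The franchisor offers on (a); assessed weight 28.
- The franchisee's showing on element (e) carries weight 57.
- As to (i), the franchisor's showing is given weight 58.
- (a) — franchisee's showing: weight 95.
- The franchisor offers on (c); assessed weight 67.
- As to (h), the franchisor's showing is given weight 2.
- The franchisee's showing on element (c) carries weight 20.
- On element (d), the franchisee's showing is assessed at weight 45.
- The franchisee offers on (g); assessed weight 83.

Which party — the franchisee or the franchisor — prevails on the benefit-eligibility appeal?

franchisee

— Issue I —
Stage I.1 (franchisee, the balance of probabilities, weight is at least 50): (a) net 95−28=67 ≥ 50 — meets; (b) net 88−20=68 ≥ 50 — meets.
  Stage I.1 carried; the burden shifts to the franchisor.
Stage I.2 (franchisor, the balance of probabilities, weight is at least 50): (c) net 67−20=47 < 50 — fails; (d) net 90−45=45 < 50 — fails.
  Stage I.2 not carried; the franchisor fails its burden.
The analysis ends at Stage I.2; the franchisee prevails on this issue.
— Issue II —
Stage II.1 (franchisee, a preponderance, weight is at least 52): (e) 57 ≥ 52 — meets; (f) net 85−25=60 ≥ 52 — meets.
  Stage II.1 carried; the burden remains with the franchisee.
Stage II.2 (franchisee, a clear and cogent showing, weight is at least 70): (g) net 83−6=77 ≥ 70 — meets; (h) net 87−2=85 ≥ 70 — meets.
  Stage II.2 is satisfied; the onus moves to the franchisor.
Stage II.3 (franchisor, a preponderance, weight is at least 52): (i) 58 ≥ 52 — meets; (j) 56 ≥ 52 — meets.
  The franchisor carries the last stage.
All stages carried — the franchisor prevails on this issue.
Per-issue: Issue I → franchisee; Issue II → franchisor. The franchisee must prevail on at least one issue; overall, the franchisee prevails.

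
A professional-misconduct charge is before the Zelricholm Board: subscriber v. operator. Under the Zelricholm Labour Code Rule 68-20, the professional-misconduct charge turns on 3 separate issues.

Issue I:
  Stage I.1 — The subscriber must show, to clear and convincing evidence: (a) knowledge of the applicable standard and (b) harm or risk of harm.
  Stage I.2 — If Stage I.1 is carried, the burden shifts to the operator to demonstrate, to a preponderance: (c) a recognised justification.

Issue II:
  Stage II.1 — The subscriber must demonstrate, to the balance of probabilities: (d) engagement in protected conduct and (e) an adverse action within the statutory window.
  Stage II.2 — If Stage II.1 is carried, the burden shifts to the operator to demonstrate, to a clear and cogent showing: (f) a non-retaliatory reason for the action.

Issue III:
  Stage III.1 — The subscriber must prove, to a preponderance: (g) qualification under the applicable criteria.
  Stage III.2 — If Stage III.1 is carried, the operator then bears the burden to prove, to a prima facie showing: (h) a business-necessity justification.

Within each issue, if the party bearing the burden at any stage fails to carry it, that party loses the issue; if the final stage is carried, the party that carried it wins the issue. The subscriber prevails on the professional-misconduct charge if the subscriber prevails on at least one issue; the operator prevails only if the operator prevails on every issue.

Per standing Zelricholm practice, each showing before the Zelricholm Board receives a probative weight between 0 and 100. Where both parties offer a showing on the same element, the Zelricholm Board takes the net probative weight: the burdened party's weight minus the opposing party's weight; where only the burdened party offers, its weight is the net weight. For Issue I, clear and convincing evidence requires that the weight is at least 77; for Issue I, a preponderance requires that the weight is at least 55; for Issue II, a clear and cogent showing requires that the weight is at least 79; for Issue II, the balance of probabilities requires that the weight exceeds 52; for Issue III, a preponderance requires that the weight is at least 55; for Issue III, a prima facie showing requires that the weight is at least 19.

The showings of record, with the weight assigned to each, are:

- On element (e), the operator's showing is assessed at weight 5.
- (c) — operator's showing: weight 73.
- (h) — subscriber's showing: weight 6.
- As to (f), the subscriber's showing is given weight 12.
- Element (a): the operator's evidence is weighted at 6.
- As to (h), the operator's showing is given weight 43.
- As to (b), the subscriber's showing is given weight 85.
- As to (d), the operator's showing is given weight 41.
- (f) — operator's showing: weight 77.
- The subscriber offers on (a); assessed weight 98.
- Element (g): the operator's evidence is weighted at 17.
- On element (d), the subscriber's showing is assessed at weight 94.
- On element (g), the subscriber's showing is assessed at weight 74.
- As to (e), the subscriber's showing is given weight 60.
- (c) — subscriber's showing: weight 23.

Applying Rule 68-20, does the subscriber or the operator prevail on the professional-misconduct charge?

subscriber

— Issue I —
Stage I.1 — burden on subscriber; standard: clear and convincing evidence (weight is at least 77).
    (a): 98 − 6 = 92 ≥ 77 [met]
    (b): 85 ≥ 77 [met]
  Stage I.1 is satisfied; the onus moves to the operator.
Stage I.2 — burden on operator; standard: a preponderance (weight is at least 55).
    (c): 73 − 23 = 50 < 55 [not met]
  Not every element is met, so the operator fails to carry Stage I.2.
The subscriber prevails on this issue.
— Issue II —
Stage II.1 — burden on subscriber; standard: the balance of probabilities (weight exceeds 52).
    (d): 94 − 41 = 53 > 52 [met]
    (e): 60 − 5 = 55 > 52 [met]
  Stage II.1 is satisfied; the onus moves to the operator.
Stage II.2 — burden on operator; standard: a clear and cogent showing (weight is at least 79).
    (f): 77 − 12 = 65 < 79 [not met]
  Stage II.2 not carried; the operator fails its burden.
The analysis ends at Stage II.2; the subscriber prevails on this issue.
— Issue III —
Stage III.1 (subscriber, a preponderance, weight is at least 55): (g) net 74−17=57 ≥ 55 — meets.
  Stage III.1 carried; the burden shifts to the operator.
Stage III.2 (operator, a prima facie showing, weight is at least 19): (h) net 43−6=37 ≥ 19 — meets.
  Stage III.2 carried; the final stage is satisfied.
Every stage carried; the operator prevails on this issue.
Per-issue: Issue I → subscriber; Issue II → subscriber; Issue III → operator. The subscriber must prevail on at least one issue; overall, the subscriber prevails.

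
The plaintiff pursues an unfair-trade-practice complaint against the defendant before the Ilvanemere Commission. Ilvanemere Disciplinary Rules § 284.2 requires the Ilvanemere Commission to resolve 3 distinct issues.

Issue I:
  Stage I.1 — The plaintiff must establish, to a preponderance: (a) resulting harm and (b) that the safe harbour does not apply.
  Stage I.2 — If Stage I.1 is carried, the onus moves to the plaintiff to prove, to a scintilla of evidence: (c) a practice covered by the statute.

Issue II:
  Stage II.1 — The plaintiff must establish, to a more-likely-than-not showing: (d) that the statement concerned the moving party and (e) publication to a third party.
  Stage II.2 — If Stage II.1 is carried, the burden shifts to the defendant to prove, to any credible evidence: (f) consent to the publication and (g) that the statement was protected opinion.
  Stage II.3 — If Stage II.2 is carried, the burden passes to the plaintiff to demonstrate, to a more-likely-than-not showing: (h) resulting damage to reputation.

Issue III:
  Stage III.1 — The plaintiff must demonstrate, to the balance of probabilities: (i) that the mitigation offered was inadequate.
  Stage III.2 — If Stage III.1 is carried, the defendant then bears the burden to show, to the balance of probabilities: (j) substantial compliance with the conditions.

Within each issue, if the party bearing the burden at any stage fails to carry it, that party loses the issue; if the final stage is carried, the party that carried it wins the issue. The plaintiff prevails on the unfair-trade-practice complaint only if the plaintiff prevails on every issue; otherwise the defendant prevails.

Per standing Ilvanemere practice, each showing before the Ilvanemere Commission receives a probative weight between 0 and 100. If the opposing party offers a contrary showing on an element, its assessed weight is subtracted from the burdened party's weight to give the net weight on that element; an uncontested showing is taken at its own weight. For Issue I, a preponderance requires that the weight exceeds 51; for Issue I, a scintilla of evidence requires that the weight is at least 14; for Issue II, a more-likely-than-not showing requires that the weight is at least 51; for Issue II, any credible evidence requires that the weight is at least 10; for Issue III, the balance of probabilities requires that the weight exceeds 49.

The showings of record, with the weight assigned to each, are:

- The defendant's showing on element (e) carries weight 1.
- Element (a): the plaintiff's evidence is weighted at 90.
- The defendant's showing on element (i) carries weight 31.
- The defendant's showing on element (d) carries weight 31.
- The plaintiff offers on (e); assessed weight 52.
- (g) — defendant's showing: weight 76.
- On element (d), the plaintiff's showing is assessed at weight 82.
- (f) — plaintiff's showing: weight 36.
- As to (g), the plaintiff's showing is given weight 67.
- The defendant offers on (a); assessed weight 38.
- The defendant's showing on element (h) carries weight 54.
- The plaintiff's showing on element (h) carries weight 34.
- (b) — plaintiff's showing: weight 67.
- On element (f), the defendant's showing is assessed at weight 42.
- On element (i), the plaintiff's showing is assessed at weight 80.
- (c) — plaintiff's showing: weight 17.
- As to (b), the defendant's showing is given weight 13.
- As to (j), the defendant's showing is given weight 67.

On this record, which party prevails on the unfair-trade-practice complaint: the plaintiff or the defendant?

defendant

— Issue I —
Stage I.1 — burden on plaintiff; standard: a preponderance (weight exceeds 51).
    (a): 90 − 38 = 52 > 51 [met]
    (b): 67 − 13 = 54 > 51 [met]
  Stage I.1 is satisfied; the plaintiff continues to bear the burden.
Stage I.2 — burden on plaintiff; standard: a scintilla of evidence (weight is at least 14).
    (c): 17 ≥ 14 [met]
  Stage I.2 carried; the final stage is satisfied.
All stages carried — the plaintiff prevails on this issue.
— Issue II —
Stage II.1 — burden on plaintiff; standard: a more-likely-than-not showing (weight is at least 51).
    (d): 82 − 31 = 51 ≥ 51 [met]
    (e): 52 − 1 = 51 ≥ 51 [met]
  The plaintiff carries Stage II.1; the defendant now bears the burden.
Stage II.2 — burden on defendant; standard: any credible evidence (weight is at least 10).
    (f): 42 − 36 = 6 < 10 [not met]
    (g): 76 − 67 = 9 < 10 [not met]
  Not every element is met, so the defendant fails to carry Stage II.2.
The analysis ends at Stage II.2; the plaintiff prevails on this issue.
— Issue III —
Stage III.1 — burden on plaintiff; standard: the balance of probabilities (weight exceeds 49).
    (i): 80 − 31 = 49 ≤ 49 [not met]
  Stage III.1 not carried; the plaintiff fails its burden.
The defendant prevails on this issue.
Per-issue: Issue I → plaintiff; Issue II → plaintiff; Issue III → defendant. The plaintiff must prevail on every issue; overall, the defendant prevails.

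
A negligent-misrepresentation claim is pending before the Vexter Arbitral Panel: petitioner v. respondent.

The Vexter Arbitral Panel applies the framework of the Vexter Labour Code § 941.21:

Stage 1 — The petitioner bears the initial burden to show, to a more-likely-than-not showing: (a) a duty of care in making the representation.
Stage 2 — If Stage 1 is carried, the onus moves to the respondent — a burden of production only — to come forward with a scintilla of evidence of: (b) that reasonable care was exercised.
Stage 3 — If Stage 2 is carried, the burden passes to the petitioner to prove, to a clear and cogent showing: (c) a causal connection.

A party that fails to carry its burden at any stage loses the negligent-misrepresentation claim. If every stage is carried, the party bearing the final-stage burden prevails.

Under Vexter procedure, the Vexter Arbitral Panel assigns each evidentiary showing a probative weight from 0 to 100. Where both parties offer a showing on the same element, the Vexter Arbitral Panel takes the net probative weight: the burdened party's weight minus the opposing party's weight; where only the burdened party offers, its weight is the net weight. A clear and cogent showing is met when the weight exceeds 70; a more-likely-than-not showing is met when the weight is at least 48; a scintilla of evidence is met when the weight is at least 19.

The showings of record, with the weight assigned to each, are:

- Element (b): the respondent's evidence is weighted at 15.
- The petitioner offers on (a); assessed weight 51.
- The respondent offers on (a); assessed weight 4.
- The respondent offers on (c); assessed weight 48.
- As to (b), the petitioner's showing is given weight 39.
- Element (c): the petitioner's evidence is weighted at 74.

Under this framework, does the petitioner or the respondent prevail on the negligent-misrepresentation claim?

respondent

Stage 1 — burden on petitioner; standard: a more-likely-than-not showing (weight is at least 48).
    (a): 51 − 4 = 47 < 48 [not met]
  Not every element is met, so the petitioner fails to carry Stage 1.
The respondent prevails.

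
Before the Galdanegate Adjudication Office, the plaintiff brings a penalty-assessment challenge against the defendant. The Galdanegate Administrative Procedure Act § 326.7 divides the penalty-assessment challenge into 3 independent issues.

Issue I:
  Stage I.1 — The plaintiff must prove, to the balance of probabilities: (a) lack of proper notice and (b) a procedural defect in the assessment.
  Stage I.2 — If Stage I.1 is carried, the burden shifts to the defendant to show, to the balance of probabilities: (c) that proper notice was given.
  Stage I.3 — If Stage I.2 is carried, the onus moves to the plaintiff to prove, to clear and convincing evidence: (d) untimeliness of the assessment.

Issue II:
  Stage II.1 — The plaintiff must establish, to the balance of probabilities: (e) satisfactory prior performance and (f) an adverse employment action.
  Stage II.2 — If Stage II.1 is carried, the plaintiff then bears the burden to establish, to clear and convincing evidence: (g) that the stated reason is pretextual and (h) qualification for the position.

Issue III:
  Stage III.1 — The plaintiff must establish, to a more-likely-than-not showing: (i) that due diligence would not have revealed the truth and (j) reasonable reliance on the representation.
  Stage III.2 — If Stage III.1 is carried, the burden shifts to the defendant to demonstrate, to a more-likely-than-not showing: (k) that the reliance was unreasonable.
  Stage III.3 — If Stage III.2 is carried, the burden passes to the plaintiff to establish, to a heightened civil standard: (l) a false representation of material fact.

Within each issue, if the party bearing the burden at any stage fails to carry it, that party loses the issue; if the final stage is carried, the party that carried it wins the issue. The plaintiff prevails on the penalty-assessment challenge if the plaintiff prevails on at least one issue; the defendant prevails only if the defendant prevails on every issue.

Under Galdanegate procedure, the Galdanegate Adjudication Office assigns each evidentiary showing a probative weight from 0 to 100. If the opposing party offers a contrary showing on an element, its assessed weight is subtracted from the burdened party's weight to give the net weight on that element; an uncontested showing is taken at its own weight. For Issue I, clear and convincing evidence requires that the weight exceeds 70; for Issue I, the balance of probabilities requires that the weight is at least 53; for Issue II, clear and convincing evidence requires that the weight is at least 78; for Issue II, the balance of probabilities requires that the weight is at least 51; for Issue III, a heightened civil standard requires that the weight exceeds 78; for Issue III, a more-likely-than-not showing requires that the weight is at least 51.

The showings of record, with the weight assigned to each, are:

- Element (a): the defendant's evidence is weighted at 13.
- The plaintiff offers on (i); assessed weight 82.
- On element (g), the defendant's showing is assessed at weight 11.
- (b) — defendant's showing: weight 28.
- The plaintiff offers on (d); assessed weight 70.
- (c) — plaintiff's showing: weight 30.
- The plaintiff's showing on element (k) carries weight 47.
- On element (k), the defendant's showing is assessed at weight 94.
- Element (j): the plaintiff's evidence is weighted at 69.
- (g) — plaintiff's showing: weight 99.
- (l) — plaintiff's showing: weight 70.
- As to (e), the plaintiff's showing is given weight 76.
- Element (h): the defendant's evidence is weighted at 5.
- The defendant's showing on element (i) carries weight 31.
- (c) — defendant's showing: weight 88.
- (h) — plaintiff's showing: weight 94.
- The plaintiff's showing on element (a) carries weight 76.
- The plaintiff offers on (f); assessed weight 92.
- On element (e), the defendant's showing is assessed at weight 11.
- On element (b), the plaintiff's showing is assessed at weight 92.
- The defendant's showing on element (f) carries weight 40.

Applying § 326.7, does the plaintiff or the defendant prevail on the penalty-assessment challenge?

— Issue I —
Stage I.1 — burden on plaintiff; standard: the balance of probabilities (weight is at least 53).
    (a): 76 − 13 = 63 ≥ 53 [met]
    (b): 92 − 28 = 64 ≥ 53 [met]
  The plaintiff carries Stage I.1; the defendant now bears the burden.
Stage I.2 — burden on defendant; standard: the balance of probabilities (weight is at least 53).
    (c): 88 − 30 = 58 ≥ 53 [met]
  All elements met. The burden passes to the plaintiff.
Stage I.3 — burden on plaintiff; standard: clear and convincing evidence (weight exceeds 70).
    (d): 70 ≤ 70 [not met]
  Not every element is met, so the plaintiff fails to carry Stage I.3.
So the defendant prevails on this issue.
— Issue II —
Stage II.1 — burden on plaintiff; standard: the balance of probabilities (weight is at least 51).
    (e): 76 − 11 = 65 ≥ 51 [met]
    (f): 92 − 40 = 52 ≥ 51 [met]
  Stage II.1 is satisfied; the plaintiff continues to bear the burden.
Stage II.2 — burden on plaintiff; standard: clear and convincing evidence (weight is at least 78).
    (g): 99 − 11 = 88 ≥ 78 [met]
    (h): 94 − 5 = 89 ≥ 78 [met]
  The plaintiff carries the last stage.
Every stage carried; the plaintiff prevails on this issue.
— Issue III —
Stage III.1 (plaintiff, a more-likely-than-not showing, weight is at least 51): (i) net 82−31=51 ≥ 51 — meets; (j) 69 ≥ 51 — meets.
  Stage III.1 carried; the burden shifts to the defendant.
Stage III.2 (defendant, a more-likely-than-not showing, weight is at least 51): (k) net 94−47=47 < 51 — fails.
  Stage III.2 not carried; the defendant fails its burden.
The analysis ends at Stage III.2; the plaintiff prevails on this issue.
Per-issue: Issue I → defendant; Issue II → plaintiff; Issue III → plaintiff. The plaintiff must prevail on at least one issue; overall, the plaintiff prevails.

plaintiff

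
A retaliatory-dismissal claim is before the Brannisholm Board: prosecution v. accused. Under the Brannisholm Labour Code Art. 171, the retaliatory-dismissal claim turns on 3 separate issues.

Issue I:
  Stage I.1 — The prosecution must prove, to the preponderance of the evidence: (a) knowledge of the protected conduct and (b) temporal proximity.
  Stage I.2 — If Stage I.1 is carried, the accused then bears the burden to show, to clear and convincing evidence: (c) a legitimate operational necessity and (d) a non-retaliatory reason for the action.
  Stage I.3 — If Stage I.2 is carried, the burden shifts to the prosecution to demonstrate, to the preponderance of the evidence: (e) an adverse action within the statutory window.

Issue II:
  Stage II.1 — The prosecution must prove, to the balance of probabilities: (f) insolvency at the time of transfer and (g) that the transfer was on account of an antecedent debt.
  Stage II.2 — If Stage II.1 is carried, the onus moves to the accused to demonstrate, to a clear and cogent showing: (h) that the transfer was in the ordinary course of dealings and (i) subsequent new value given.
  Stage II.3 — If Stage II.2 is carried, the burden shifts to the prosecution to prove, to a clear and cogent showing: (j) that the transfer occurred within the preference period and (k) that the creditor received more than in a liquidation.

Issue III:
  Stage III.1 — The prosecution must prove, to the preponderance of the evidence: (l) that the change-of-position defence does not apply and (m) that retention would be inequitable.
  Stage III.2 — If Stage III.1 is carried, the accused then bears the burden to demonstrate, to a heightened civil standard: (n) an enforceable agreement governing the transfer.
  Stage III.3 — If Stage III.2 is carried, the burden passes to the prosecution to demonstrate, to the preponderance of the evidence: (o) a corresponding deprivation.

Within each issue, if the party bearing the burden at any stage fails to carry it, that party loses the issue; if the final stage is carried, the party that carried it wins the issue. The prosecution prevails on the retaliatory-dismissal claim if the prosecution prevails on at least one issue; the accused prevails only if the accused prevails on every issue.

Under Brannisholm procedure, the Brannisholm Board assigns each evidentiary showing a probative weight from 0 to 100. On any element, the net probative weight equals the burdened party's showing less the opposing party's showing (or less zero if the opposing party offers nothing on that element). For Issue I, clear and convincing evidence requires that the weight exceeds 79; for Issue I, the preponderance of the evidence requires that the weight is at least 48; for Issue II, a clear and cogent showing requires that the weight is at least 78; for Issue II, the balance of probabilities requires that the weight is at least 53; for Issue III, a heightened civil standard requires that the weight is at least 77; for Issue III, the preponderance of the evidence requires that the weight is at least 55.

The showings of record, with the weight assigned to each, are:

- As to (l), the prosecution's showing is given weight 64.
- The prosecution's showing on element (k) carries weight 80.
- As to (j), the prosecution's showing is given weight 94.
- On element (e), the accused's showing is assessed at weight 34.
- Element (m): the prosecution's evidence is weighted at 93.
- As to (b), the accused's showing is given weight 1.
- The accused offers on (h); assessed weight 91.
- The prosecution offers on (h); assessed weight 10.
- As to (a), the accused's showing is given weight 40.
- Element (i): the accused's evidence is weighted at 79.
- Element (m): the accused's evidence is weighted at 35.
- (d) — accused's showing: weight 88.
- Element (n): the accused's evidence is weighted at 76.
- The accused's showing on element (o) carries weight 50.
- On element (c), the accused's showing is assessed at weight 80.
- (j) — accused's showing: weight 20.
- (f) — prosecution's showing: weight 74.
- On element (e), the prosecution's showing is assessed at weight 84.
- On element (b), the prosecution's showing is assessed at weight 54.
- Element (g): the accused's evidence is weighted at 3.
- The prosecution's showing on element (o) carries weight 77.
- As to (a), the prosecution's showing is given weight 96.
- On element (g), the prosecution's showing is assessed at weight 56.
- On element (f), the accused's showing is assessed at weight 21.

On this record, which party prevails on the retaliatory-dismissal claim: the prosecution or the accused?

— Issue I —
At Stage I.1 the prosecution must meet the preponderance of the evidence (weight is at least 48): on (a) the weight is 96 less the opposing 40 gives net 56, which does reach 48, so (a) meets the standard; on (b) the weight is 54 less the opposing 1 gives net 53, ≥ 48, so (b) meets the standard.
  Stage I.1 carried; the burden shifts to the accused.
At Stage I.2 the accused must meet clear and convincing evidence (weight exceeds 79): on (c) the weight is 80, > 79, so (c) meets the standard; on (d) the weight is 88, which does exceed 79, so (d) meets the standard.
  The accused carries Stage I.2; the prosecution now bears the burden.
At Stage I.3 the prosecution must meet the preponderance of the evidence (weight is at least 48): on (e) the weight is 84 less the opposing 34 gives net 50, ≥ 48, so (e) meets the standard.
  The prosecution carries the last stage.
With every stage satisfied, the prosecution prevails on this issue.
— Issue II —
Stage II.1 (prosecution, the balance of probabilities, weight is at least 53): (f) net 74−21=53 ≥ 53 — meets; (g) net 56−3=53 ≥ 53 — meets.
  The prosecution carries Stage II.1; the accused now bears the burden.
Stage II.2 (accused, a clear and cogent showing, weight is at least 78): (h) net 91−10=81 ≥ 78 — meets; (i) 79 ≥ 78 — meets.
  Stage II.2 carried; the burden shifts to the prosecution.
Stage II.3 (prosecution, a clear and cogent showing, weight is at least 78): (j) net 94−20=74 < 78 — fails; (k) 80 ≥ 78 — meets.
  Not every element is met, so the prosecution fails to carry Stage II.3.
The analysis ends at Stage II.3; the accused prevails on this issue.
— Issue III —
Stage III.1 — burden on prosecution; standard: the preponderance of the evidence (weight is at least 55).
    (l): 64 ≥ 55 [met]
    (m): 93 − 35 = 58 ≥ 55 [met]
  Stage III.1 carried; the burden shifts to the accused.
Stage III.2 — burden on accused; standard: a heightened civil standard (weight is at least 77).
    (n): 76 < 77 [not met]
  The accused does not carry Stage III.2.
The analysis ends at Stage III.2; the prosecution prevails on this issue.
Per-issue: Issue I → prosecution; Issue II → accused; Issue III → prosecution. The prosecution must prevail on at least one issue; overall, the prosecution prevails.

prosecution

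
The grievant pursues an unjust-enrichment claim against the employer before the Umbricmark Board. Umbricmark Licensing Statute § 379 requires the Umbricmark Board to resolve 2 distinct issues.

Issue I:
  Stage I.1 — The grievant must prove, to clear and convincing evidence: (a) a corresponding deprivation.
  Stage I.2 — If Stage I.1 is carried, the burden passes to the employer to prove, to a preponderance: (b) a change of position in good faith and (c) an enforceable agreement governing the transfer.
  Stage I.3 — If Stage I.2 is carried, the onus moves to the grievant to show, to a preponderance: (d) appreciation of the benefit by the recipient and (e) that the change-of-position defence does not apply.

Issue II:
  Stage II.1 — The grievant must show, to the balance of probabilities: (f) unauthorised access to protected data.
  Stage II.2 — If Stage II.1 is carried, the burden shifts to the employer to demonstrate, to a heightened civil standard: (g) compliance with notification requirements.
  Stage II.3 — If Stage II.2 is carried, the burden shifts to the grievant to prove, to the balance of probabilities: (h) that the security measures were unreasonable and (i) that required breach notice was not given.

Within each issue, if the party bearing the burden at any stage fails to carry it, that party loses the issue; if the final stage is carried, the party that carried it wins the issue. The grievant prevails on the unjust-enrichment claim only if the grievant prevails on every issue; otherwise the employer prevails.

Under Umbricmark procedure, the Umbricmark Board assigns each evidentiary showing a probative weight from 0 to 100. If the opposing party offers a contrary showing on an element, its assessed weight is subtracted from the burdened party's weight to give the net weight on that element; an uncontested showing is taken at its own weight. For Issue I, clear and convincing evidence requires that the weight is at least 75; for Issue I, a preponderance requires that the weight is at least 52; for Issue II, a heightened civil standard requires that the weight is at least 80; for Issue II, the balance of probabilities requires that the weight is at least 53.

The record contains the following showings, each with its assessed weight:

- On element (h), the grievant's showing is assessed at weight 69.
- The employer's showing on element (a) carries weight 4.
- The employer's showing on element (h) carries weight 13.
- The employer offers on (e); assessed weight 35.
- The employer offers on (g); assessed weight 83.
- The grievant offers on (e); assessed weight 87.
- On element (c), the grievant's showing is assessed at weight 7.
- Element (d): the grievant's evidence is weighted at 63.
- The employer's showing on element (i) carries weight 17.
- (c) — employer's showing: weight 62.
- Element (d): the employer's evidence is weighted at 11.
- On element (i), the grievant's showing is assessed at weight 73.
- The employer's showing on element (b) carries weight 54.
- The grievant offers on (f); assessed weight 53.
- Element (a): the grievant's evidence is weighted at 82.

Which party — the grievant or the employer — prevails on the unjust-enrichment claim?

grievant

— Issue I —
At Stage I.1 the grievant must meet clear and convincing evidence (weight is at least 75): on (a) the weight is 82 less the opposing 4 gives net 78, ≥ 75, so (a) meets the standard.
  All elements met. The burden passes to the employer.
At Stage I.2 the employer must meet a preponderance (weight is at least 52): on (b) the weight is 54, ≥ 52, so (b) meets the standard; on (c) the weight is 62 less the opposing 7 gives net 55, which does reach 52, so (c) meets the standard.
  All elements met. The burden passes to the grievant.
At Stage I.3 the grievant must meet a preponderance (weight is at least 52): on (d) the weight is 63 less the opposing 11 gives net 52, ≥ 52, so (d) meets the standard; on (e) the weight is 87 less the opposing 35 gives net 52, which does reach 52, so (e) meets the standard.
  All elements met at the final stage.
All stages carried — the grievant prevails on this issue.
— Issue II —
Stage II.1 (grievant, the balance of probabilities, weight is at least 53): (f) 53 ≥ 53 — meets.
  All elements met. The burden passes to the employer.
Stage II.2 (employer, a heightened civil standard, weight is at least 80): (g) 83 ≥ 80 — meets.
  Stage II.2 is satisfied; the onus moves to the grievant.
Stage II.3 (grievant, the balance of probabilities, weight is at least 53): (h) net 69−13=56 ≥ 53 — meets; (i) net 73−17=56 ≥ 53 — meets.
  The grievant carries the last stage.
Every stage carried; the grievant prevails on this issue.
Per-issue: Issue I → grievant; Issue II → grievant. The grievant must prevail on every issue; overall, the grievant prevails.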